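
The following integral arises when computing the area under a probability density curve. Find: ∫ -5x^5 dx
Using power rule: ∫ -5x^5 dx=-5/6 x^6 + C=(-5/6)x^6 + C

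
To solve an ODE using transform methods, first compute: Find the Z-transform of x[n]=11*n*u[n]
Z{n * u[n]} = z/(z-1)^2
By linearity: Z{11 * n * u[n]} = 11z/(z-1)^2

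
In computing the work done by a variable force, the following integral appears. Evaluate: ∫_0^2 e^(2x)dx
Antiderivative: (1/2)e^(2x)
Evaluate: (1/2)(e^4 - 1)

Answer: (e^4 - 1)/2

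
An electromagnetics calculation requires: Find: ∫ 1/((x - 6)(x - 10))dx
Partial fractions: 1/((x-6)(x-10))=A/(x-6)+B/(x-10)
A=-1/4, B=1/4
∫ [-1/4· 1/(x-6)+1/4· 1/(x-10)] dx
=(1/4)[ln|x-10| - ln|x-6|]+C

Answer: (1/4)·ln|(x-10)/(x-6)|+C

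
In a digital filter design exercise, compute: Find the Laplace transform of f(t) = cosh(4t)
L{cosh(at)}=s/(s²-a²)
L{cosh(4t)}=s/(s²-16)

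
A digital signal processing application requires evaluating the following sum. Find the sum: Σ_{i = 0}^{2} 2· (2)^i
Geometric series: S=a(1 - r^n)/(1 - r)
a=2, r=2, n=3
S=2(1 - 8)/-1=14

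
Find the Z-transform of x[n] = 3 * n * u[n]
Z{n * u[n]} = z/(z-1)^2
By linearity: Z{3 * n * u[n]} = 3z/(z-1)^2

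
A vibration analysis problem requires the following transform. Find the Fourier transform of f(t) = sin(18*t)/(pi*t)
sin(W * t)/(pi * t)=(W/pi) * sinc(W * t/pi) is the impulse response of the ideal low-pass filter with cutoff W (here W=18).
Its Fourier transform is a rectangular function:
F(omega)=1 for |omega| < 18, 0 otherwise

Answer: rect(omega/36) [i.e., 1 for |omega| < 18, 0 otherwise]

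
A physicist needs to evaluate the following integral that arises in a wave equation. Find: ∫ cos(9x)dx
Using substitution u=9x: ∫ cos(u) du/9=sin(u)/9 + C

Answer: (1/9)sin(9x) + C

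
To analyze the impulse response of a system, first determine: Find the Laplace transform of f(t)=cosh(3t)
L{cosh(at)}=s/(s²-a²)
L{cosh(3t)}=s/(s²-9)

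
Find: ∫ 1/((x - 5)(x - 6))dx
Partial fractions: 1/((x-5)(x-6))=A/(x-5) + B/(x-6)
A=-1, B=1
∫ [-1· 1/(x-5) + 1· 1/(x-6)] dx
=(1)[ln|x-6| - ln|x-5|] + C

Answer: ln|(x-6)/(x-5)| + C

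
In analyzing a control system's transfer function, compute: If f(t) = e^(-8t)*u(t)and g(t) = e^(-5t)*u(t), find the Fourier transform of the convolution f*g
By the convolution theorem: F{f * g}=F(omega) * G(omega)
F(omega)=1/(8 + j * omega), G(omega)=1/(5 + j * omega)
F{f * g}=1/((8 + j * omega)(5 + j * omega))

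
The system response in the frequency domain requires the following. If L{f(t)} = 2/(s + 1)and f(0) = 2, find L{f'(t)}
L{f'(t)}=s·F(s) - f(0)=2s/(s+1)-2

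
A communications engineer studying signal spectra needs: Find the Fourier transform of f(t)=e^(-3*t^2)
The Fourier transform of a Gaussian e^(-a*t^2) is sqrt(pi/a)*e^(-omega^2/(4a)).
With a = 3: F(omega) = sqrt(pi/3)*e^(-omega^2/12)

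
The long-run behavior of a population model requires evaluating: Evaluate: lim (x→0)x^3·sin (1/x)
Squeeze theorem: -|x^3| ≤ x^3·sin(1/x) ≤ |x^3|
Since x^3 → 0 as x → 0, by squeeze theorem the limit is 0

Answer: 0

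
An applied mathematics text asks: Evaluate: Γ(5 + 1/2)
Γ(n + 1/2) = (2n)!√π/(4^n·n!)
= 3628800√π/(1024·120) = (945/32)·√π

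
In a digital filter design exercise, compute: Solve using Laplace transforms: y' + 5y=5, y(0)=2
Take L of both sides: sY(s)-2+5Y(s)=5/s
Y(s)(s+5)=5/s+2
Y(s)=5/(s(s+5))+2/(s+5)
Partial fractions: 5/(s(s+5))=1/s - 1/(s+5)
So Y(s)=1/s+1/(s+5)
Inverse transform (L^(-1){1/s}=1, L^(-1){1/(s+5)}=e^(-5t)):

Answer: y(t)=1+e^(-5t)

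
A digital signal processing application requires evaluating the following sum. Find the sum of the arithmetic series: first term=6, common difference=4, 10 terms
Last term: a_n=6+(10-1)·4=42
Sum=n(a_1+a_n)/2=10(6+42)/2=240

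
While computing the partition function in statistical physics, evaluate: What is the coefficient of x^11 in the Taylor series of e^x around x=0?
Taylor series of e^x=Σ x^n/n!
Coefficient of x^11=1/11!=1/39916800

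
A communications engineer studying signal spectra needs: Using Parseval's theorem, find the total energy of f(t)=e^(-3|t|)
Parseval's theorem: E = integral |f(t)|^2 dt = (1/2pi) integral |F(omega)|^2 domega
E = integral_{-inf}^{inf} e^(-6|t|) dt = 2 * integral_0^inf e^(-6t) dt = 2/(2 * 3) = 1/3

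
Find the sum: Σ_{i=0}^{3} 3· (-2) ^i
Geometric series: S = a(1 - r^n)/(1 - r)
a = 3, r = -2, n = 4
S = 3(1-16)/3 = -15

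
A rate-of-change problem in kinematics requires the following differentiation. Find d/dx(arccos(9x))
d/dx[arccos(u)]=-u'/√(1-u²), u=9x, u'=9

Answer: -9/√(1 - 81x²)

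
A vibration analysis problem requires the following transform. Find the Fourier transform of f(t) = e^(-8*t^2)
The Fourier transform of a Gaussian e^(-a * t^2) is sqrt(pi/a) * e^(-omega^2/(4a)).
With a = 8: F(omega) = sqrt(pi/8) * e^(-omega^2/32)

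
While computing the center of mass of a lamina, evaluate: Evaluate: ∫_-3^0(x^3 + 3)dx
Step 1: Find antiderivative F(x)=(1/4)x^4 + 3x
Step 2: F(0) - F(-3)=0 - (45/4)=-45/4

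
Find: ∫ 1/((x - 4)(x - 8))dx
Partial fractions: 1/((x-4)(x-8))=A/(x-4)+B/(x-8)
A=-1/4, B=1/4
∫ [-1/4· 1/(x-4)+1/4· 1/(x-8)] dx
=(1/4)[ln|x-8| - ln|x-4|]+C

Answer: (1/4)·ln|(x-8)/(x-4)|+C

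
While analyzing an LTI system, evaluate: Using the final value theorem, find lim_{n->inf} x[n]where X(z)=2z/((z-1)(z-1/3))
Final value theorem: lim x[n] = lim_{z->1} (z-1)*X(z)
(z-1)*X(z) = 2z/(z-1/3)
As z->1: 2/(1-1/3) = 2/(2/3) = 3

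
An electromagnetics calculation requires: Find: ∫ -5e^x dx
Since d/dx[e^x] = +e^x, we get -5e^x+C

Answer: -5e^x+C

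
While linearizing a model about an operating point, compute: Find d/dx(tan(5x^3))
Chain rule: d/dx[tan(u)]=sec²(u)·u' where u=5x^3
u'=15x^2

Answer: 15x^2·sec²(5x^3)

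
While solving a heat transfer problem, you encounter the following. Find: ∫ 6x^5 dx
Using power rule: ∫ 6x^5 dx = 6/6 x^6+C = x^6+C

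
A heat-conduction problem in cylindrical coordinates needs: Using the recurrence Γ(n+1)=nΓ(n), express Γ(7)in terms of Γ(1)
Γ(7) = 6Γ(6) = 6·5Γ(5) = ... = 6!·Γ(1) = 720·Γ(1)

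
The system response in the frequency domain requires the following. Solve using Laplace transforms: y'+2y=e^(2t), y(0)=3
Take L: sY - 3+2Y = 1/(s-2)
Y(s+2) = 1/(s-2)+3
Y = 1/((s-2)(s+2))+3/(s+2)
Partial fractions: 1/((s-2)(s+2)) = (1/4)/(s-2) - (1/4)/(s+2)
So Y = (1/4)/(s-2)+(11/4)/(s+2)
Inverse Laplace transform (L^(-1){1/(s-2)} = e^(2t), L^(-1){1/(s+2)} = e^(-2t)):

Answer: y(t) = (1/4)·e^(2t)+(11/4)·e^(-2t)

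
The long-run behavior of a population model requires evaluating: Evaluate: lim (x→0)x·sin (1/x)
Squeeze theorem: -|x| ≤ x·sin(1/x) ≤ |x|
Since x → 0 as x → 0, by squeeze theorem the limit is 0

Answer: 0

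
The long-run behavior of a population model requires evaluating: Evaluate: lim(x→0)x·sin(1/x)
Squeeze theorem: -|x| ≤ x·sin(1/x) ≤ |x|
Since x → 0 as x → 0, by squeeze theorem the limit is 0

Answer: 0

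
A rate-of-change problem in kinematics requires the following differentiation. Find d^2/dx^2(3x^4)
Apply power rule 2 times:
d^1: 12x^3
d^2: 36x^2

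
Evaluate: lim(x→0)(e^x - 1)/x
L'Hôpital (0/0): lim e^x/1=1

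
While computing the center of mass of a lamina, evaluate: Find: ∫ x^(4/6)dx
Power rule: ∫ x^(2/3) dx=x^(5/3)/(5/3) + C

Answer: (3/5)·x^(5/3) + C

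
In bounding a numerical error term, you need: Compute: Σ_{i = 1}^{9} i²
Using formula: Σ i^2 = n(n + 1)(2n + 1)/6 = 9·10·19/6 = 285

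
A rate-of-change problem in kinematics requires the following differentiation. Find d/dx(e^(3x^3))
Chain rule: d/dx[e^u] = e^u · u' where u = 3x^3
u' = 9x^2

Answer: 9x^2·e^(3x^3)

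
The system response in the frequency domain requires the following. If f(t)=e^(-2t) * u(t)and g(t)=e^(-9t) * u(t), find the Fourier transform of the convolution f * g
By the convolution theorem: F{f * g}=F(omega) * G(omega)
F(omega)=1/(2+j * omega), G(omega)=1/(9+j * omega)
F{f * g}=1/((2+j * omega)(9+j * omega))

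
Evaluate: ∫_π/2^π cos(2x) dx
Antiderivative: sin(2x)/2
Evaluate at bounds: [sin(2·π)/2] - [sin(2·π/2)/2]
= ((0) - (0))/2 = 0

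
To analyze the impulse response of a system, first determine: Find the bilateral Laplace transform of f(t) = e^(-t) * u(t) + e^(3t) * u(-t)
For e^(-t)*u(t): L=1/(s + 1), Re(s) > -1
For e^(3t)*u(-t): L=-1/(s-3), Re(s) < 3
Combined: F(s)=1/(s + 1) - 1/(s-3), -1 < Re(s) < 3

Answer: 1/(s + 1) - 1/(s-3), ROC: -1 < Re(s) < 3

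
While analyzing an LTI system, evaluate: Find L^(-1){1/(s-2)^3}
L^(-1){1/(s-a)^n}=t^(n-1)·e^(at)/(n-1)!
Here a=2, n=3: t^2·e^(2t)/2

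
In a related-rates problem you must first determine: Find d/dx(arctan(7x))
d/dx[arctan(u)]=u'/(1 + u²), u=7x, u'=7

Answer: 7/(1 + 49x²)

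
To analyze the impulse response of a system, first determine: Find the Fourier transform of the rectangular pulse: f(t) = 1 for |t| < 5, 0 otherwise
F(omega)=integral from -5 to 5 of e^(-j*omega*t) dt
=2*sin(5*omega)/omega=10*sinc(5*omega/pi)

Answer: 2*sin(5*omega)/omega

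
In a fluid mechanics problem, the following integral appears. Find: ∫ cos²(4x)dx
Using identity cos²(u)=(1+cos(2u))/2:
∫ (1+cos(8x))/2 dx=x/2+sin(8x)/16+C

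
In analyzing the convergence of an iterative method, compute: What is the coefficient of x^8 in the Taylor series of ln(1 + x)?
ln(1 + x) = Σ (-1)^(n + 1) x^n/n
Coefficient of x^8 = (-1)^9/8 = -1/8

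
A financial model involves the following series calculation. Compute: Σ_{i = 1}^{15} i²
Using formula: Σ i^2 = n(n + 1)(2n + 1)/6 = 15·16·31/6 = 1240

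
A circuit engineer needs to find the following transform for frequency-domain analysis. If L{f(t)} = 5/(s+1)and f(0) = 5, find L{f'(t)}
L{f'(t)}=s·F(s) - f(0)=5s/(s+1)-5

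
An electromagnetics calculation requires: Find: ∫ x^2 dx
Using power rule: ∫ x^2 dx=1/3 x^3+C=(1/3)x^3+C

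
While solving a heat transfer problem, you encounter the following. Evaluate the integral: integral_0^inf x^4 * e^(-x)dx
This is a Gamma integral. Substitute u=1x:
integral_0^inf x^4 * e^(-x) dx=(1/1^5) integral_0^inf u^4 * e^(-u) du
=Gamma(5)/1^5=4!/1^5=24/1

Answer: 24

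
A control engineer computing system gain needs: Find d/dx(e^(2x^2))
Chain rule: d/dx[e^u]=e^u · u' where u=2x^2
u'=4x

Answer: 4x·e^(2x^2)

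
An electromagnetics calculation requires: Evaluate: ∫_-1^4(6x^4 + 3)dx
Step 1: Find antiderivative F(x) = (6/5)x^5+3x
Step 2: F(4) - F(-1) = 6204/5 - (-21/5) = 1245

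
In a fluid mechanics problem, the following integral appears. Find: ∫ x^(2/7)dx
Power rule: ∫ x^(2/7) dx = x^(9/7)/(9/7)+C

Answer: (7/9)·x^(9/7)+C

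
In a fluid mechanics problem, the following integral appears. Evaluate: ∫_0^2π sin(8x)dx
Antiderivative: -cos(8x)/8
Evaluate at bounds: [-cos(8·2π)/8] - [-cos(8·0)/8]
=(-(1)+(1))/8=0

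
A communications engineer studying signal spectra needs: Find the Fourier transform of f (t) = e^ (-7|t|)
Using the standard pair: F{e^(-a|t|)}=2a/(a^2 + omega^2)
With a=7: F(omega)=14/(49 + omega^2)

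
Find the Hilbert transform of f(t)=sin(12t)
The Hilbert transform shifts each frequency component by -pi/2.
H{sin(wt)} = -cos(wt)
With w = 12: H{sin(12t)} = -cos(12t)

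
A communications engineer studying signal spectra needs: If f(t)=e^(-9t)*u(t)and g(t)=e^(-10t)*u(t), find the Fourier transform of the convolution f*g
By the convolution theorem: F{f * g} = F(omega) * G(omega)
F(omega) = 1/(9+j * omega), G(omega) = 1/(10+j * omega)
F{f * g} = 1/((9+j * omega)(10+j * omega))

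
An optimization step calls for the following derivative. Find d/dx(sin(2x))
Chain rule: d/dx[sin(u)]=cos(u)·u' where u=2x
u'=2

Answer: 2·cos(2x)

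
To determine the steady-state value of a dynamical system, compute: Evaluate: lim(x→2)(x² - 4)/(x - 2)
Factor: (x² - 4) = (x-2)(x + 2)
Cancel (x-2): lim(x→2) (x + 2) = 4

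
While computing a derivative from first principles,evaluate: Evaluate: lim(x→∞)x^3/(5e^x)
Apply L'Hôpital 3 times (∞/∞ each time):
Eventually get 3!/(5e^x) → 0

Answer: 0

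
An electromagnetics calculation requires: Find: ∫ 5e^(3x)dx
Since d/dx[e^(3x)] = 3e^(3x), we get 5/3 e^(3x)+C

Answer: (5/3)e^(3x)+C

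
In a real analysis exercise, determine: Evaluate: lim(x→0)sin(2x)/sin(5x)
sin(u) ≈ u for small u:
sin(2x)/sin(5x) ≈ 2x/(5x) = 2/5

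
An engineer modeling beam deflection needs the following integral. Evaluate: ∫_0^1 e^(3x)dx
Antiderivative: (1/3)e^(3x)
Evaluate: (1/3)(e^3 - 1)

Answer: (e^3 - 1)/3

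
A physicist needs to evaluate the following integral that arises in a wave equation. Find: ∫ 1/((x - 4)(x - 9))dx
Partial fractions: 1/((x-4)(x-9))=A/(x-4)+B/(x-9)
A=-1/5, B=1/5
∫ [-1/5· 1/(x-4)+1/5· 1/(x-9)] dx
=(1/5)[ln|x-9| - ln|x-4|]+C

Answer: (1/5)·ln|(x-9)/(x-4)|+C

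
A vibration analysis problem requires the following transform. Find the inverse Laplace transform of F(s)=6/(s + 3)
L^(-1){6/(s-a)}=c·e^(at)
Here a=-3, c=6

Answer: 6e^(-3t)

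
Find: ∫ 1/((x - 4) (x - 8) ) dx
Partial fractions: 1/((x-4)(x-8)) = A/(x-4) + B/(x-8)
A = -1/4, B = 1/4
∫ [-1/4· 1/(x-4) + 1/4· 1/(x-8)] dx
= (1/4)[ln|x-8| - ln|x-4|] + C

Answer: (1/4)·ln|(x-8)/(x-4)| + C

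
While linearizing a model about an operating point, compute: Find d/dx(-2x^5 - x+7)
Power rule: d/dx(ax^n) = n·a·x^(n-1)
Term by term: -10·x^4 - 1

Answer: -10x^4 - 1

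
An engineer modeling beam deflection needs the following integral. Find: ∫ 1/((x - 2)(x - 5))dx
Partial fractions: 1/((x-2)(x-5)) = A/(x-2) + B/(x-5)
A = -1/3, B = 1/3
∫ [-1/3· 1/(x-2) + 1/3· 1/(x-5)] dx
= (1/3)[ln|x-5| - ln|x-2|] + C

Answer: (1/3)·ln|(x-5)/(x-2)| + C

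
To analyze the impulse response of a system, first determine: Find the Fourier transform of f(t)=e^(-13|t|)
Using the standard pair: F{e^(-a|t|)}=2a/(a^2 + omega^2)
With a=13: F(omega)=26/(169 + omega^2)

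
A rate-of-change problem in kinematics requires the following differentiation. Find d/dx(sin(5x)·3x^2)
Product rule: (fg)'=f'g + fg'
f=sin(5x), f'=5·cos(5x)
g=3x^2, g'=6x

Answer: 15·cos(5x)·x^2 + 6·sin(5x)·x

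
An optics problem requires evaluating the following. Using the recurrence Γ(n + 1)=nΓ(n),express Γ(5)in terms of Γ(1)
Γ(5) = 4Γ(4) = 4·3Γ(3) = ... = 4!·Γ(1) = 24·Γ(1)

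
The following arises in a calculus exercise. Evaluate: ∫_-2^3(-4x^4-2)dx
Step 1: Find antiderivative F(x) = (-4/5)x^5-2x
Step 2: F(3) - F(-2) = -1002/5 - (148/5) = -230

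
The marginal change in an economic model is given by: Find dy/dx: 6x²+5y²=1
Differentiate: 12x + 10y·(dy/dx)=0
dy/dx=-12x/(10y)=-(6/5)·(x/y)

Answer: dy/dx=-(6/5)·(x/y)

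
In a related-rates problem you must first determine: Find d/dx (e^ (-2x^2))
Chain rule: d/dx[e^u]=e^u · u' where u=-2x^2
u'=-4x

Answer: -4x·e^(-2x^2)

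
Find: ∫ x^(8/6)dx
Power rule: ∫ x^(4/3) dx=x^(7/3)/(7/3) + C

Answer: (3/7)·x^(7/3) + C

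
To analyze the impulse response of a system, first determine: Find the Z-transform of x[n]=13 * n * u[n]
Z{n * u[n]}=z/(z-1)^2
By linearity: Z{13 * n * u[n]}=13z/(z-1)^2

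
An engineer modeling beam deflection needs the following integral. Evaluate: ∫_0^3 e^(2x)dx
Antiderivative: (1/2)e^(2x)
Evaluate: (1/2)(e^6-1)

Answer: (e^6-1)/2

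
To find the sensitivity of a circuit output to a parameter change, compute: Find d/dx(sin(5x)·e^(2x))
Product rule: (fg)'=f'g+fg'
f=sin(5x), f'=5·cos(5x)
g=e^(2x), g'=2·e^(2x)

Answer: 5·cos(5x)·e^(2x)+2·sin(5x)·e^(2x)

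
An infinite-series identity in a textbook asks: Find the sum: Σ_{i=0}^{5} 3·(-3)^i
Geometric series: S = a(1 - r^n)/(1 - r)
a = 3, r = -3, n = 6
S = 3(1 - 729)/4 = -546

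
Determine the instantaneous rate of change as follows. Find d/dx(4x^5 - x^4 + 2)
Power rule: d/dx(ax^n) = n·a·x^(n-1)
Term by term: 20·x^4-4·x^3

Answer: 20x^4-4x^3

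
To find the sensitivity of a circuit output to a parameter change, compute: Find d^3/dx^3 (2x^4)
Apply power rule 3 times:
d^1: 8x^3
d^2: 24x^2
d^3: 48x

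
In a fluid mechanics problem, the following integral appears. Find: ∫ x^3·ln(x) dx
By parts: u = ln(x), dv = x^3 dx
du = 1/x dx, v = x^4/4
= x^4·ln(x)/4 - ∫ x^3/4 dx
= x^4·ln(x)/4 - x^4/16 + C

Answer: x^4(ln(x)/4 - 1/16) + C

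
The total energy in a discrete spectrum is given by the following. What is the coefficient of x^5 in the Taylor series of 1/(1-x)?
1/(1-x)=Σ x^n for |x|<1
All coefficients are 1

Answer: 1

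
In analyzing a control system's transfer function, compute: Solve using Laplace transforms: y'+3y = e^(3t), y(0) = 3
Take L: sY - 3+3Y=1/(s-3)
Y(s+3)=1/(s-3)+3
Y=1/((s-3)(s+3))+3/(s+3)
Partial fractions: 1/((s-3)(s+3))=(1/6)/(s-3) - (1/6)/(s+3)
So Y=(1/6)/(s-3)+(17/6)/(s+3)
Inverse Laplace transform (L^(-1){1/(s-3)}=e^(3t), L^(-1){1/(s+3)}=e^(-3t)):

Answer: y(t)=(1/6)·e^(3t)+(17/6)·e^(-3t)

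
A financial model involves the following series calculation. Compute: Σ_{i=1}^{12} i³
Using formula: Σ i^3 = [n(n + 1)/2]² = [12·13/2]² = 6084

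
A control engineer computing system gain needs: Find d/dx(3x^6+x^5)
Power rule: d/dx(ax^n)=n·a·x^(n-1)
Term by term: 18·x^5 + 5·x^4

Answer: 18x^5 + 5x^4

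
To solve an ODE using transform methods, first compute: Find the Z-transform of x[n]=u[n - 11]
Using the time-shift property: Z{u[n-11]} = z^(-11)*z/(z-1)
= z^(-10)/(z-1)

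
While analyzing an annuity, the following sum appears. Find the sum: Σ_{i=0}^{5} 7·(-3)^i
Geometric series: S=a(1 - r^n)/(1 - r)
a=7, r=-3, n=6
S=7(1 - 729)/4=-1274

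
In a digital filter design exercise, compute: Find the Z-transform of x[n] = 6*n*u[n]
Z{n * u[n]} = z/(z-1)^2
By linearity: Z{6 * n * u[n]} = 6z/(z-1)^2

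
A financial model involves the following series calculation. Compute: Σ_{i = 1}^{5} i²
Using formula: Σ i^2=n(n + 1)(2n + 1)/6=5·6·11/6=55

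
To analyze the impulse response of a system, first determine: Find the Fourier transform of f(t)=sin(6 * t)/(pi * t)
sin(W*t)/(pi*t)=(W/pi)*sinc(W*t/pi) is the impulse response of the ideal low-pass filter with cutoff W (here W=6).
Its Fourier transform is a rectangular function:
F(omega)=1 for |omega| < 6, 0 otherwise

Answer: rect(omega/12) [i.e., 1 for |omega| < 6, 0 otherwise]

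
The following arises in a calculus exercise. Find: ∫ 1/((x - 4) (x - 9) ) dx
Partial fractions: 1/((x-4)(x-9)) = A/(x-4) + B/(x-9)
A = -1/5, B = 1/5
∫ [-1/5· 1/(x-4) + 1/5· 1/(x-9)] dx
= (1/5)[ln|x-9| - ln|x-4|] + C

Answer: (1/5)·ln|(x-9)/(x-4)| + C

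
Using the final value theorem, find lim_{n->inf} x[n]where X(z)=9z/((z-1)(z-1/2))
Final value theorem: lim x[n]=lim_{z->1} (z-1)*X(z)
(z-1)*X(z)=9z/(z-1/2)
As z->1: 9/(1-1/2)=9/(1/2)=18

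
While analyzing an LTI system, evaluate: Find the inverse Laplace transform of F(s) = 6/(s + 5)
L^(-1){6/(s-a)}=c·e^(at)
Here a=-5, c=6

Answer: 6e^(-5t)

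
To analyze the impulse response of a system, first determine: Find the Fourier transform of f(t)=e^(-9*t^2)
The Fourier transform of a Gaussian e^(-a*t^2) is sqrt(pi/a)*e^(-omega^2/(4a)).
With a=9: F(omega)=sqrt(pi)/3*e^(-omega^2/36)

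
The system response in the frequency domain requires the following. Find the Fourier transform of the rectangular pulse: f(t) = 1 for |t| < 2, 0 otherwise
F(omega)=integral from -2 to 2 of e^(-j * omega * t) dt
=2 * sin(2 * omega)/omega=4 * sinc(2 * omega/pi)

Answer: 2 * sin(2 * omega)/omega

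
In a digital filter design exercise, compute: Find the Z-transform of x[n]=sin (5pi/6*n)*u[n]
Z{sin(w0 * n) * u[n]} = z * sin(w0)/(z^2-2z * cos(w0)+1)
With w0 = 5pi/6: X(z) = z * sin(5pi/6)/(z^2-2z * cos(5pi/6)+1)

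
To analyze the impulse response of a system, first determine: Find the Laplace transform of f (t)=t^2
L{t^n} = n!/s^(n+1)
L{t^2} = 2!/s^3 = 2/s^3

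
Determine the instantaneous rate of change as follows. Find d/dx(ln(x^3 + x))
Chain rule: d/dx[ln(u)]=u'/u where u=x^3 + x
u'=3x^2 + 1

Answer: (3x^2 + 1)/(x^3 + x)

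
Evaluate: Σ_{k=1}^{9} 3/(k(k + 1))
Partial fractions: 3/(k(k+1))=3/k - 3/(k+1)
Telescoping sum: 3(1-1/10)=3·9/10

Answer: 27/10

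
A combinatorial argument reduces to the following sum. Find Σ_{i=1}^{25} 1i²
= 1·n(n + 1)(2n + 1)/6 = 1·25·26·51/6 = 5525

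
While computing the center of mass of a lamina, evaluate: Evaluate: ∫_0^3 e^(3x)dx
Antiderivative: (1/3)e^(3x)
Evaluate: (1/3)(e^9-1)

Answer: (e^9-1)/3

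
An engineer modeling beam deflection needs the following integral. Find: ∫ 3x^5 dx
Using power rule: ∫ 3x^5 dx=3/6 x^6 + C=(1/2)x^6 + C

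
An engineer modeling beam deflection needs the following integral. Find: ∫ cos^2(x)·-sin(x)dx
Let u = cos(x), du = -sin(x) dx
∫ u^2 du = u^3/3 + C

Answer: cos^3(x)/3 + C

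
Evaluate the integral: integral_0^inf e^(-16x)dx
integral_0^inf e^(-16x) dx = [-1/16 * e^(-16x)]_0^inf
= 0 - (-1/16) = 1/16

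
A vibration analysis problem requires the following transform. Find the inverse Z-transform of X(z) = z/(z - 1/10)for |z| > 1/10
Standard pair: z/(z-a) <-> a^n * u[n] for causal signals
With a=1/10: x[n]=(1/10)^n * u[n]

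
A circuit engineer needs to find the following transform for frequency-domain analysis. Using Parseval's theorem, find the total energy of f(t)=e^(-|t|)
Parseval's theorem: E = integral |f(t)|^2 dt = (1/2pi) integral |F(omega)|^2 domega
E = integral_{-inf}^{inf} e^(-2|t|) dt = 2*integral_0^inf e^(-2t) dt = 2/(2*1) = 1/1

Answer: 1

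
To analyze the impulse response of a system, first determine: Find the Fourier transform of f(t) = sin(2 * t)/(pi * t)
sin(W*t)/(pi*t) = (W/pi)*sinc(W*t/pi) is the impulse response of the ideal low-pass filter with cutoff W (here W = 2).
Its Fourier transform is a rectangular function:
F(omega) = 1 for |omega| < 2, 0 otherwise

Answer: rect(omega/4) [i.e., 1 for |omega| < 2, 0 otherwise]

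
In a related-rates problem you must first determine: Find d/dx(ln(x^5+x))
Chain rule: d/dx[ln(u)]=u'/u where u=x^5+x
u'=5x^4+1

Answer: (5x^4+1)/(x^5+x)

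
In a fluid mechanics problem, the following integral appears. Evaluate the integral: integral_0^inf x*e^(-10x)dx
This is a Gamma integral. Substitute u = 10x (du = 10 dx):
integral_0^inf x * e^(-10x) dx = (1/10^2) integral_0^inf u^1 * e^(-u) du
= Gamma(2)/10^2 = 1!/10^2 = 1/100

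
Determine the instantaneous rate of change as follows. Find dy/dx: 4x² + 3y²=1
Differentiate: 8x + 6y·(dy/dx) = 0
dy/dx = -8x/(6y) = -(4/3)·(x/y)

Answer: dy/dx = -(4/3)·(x/y)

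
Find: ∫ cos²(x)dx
Using identity cos²(u)=(1 + cos(2u))/2:
∫ (1 + cos(2x))/2 dx=x/2 + sin(2x)/4 + C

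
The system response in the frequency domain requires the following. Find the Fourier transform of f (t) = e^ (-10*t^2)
The Fourier transform of a Gaussian e^(-a * t^2) is sqrt(pi/a) * e^(-omega^2/(4a)).
With a = 10: F(omega) = sqrt(pi/10) * e^(-omega^2/40)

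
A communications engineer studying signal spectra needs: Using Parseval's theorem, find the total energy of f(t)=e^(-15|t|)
Parseval's theorem: E = integral |f(t)|^2 dt = (1/2pi) integral |F(omega)|^2 domega
E = integral_{-inf}^{inf} e^(-30|t|) dt = 2*integral_0^inf e^(-30t) dt = 2/(2*15) = 1/15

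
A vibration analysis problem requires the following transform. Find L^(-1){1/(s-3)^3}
L^(-1){1/(s-a)^n} = t^(n-1)·e^(at)/(n-1)!
Here a = 3, n = 3: t^2·e^(3t)/2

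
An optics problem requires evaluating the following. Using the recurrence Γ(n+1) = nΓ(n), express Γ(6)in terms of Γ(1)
Γ(6) = 5Γ(5) = 5·4Γ(4) = ... = 5!·Γ(1) = 120·Γ(1)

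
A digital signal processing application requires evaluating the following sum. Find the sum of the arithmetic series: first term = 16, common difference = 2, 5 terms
Last term: a_n=16+(5-1)·2=24
Sum=n(a_1+a_n)/2=5(16+24)/2=100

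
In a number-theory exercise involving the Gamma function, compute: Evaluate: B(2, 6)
B(x,y)=Γ(x)Γ(y)/Γ(x+y)=(x-1)!(y-1)!/(x+y-1)!
B(2,6)=1!·5!/7!=1/42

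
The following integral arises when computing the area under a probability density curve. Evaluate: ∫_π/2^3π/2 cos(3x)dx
Antiderivative: sin(3x)/3
Evaluate at bounds: [sin(3·3π/2)/3] - [sin(3·π/2)/3]
= ((1) - (-1))/3 = 2/3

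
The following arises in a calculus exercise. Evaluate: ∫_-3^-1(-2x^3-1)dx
Step 1: Find antiderivative F(x) = (-1/2)x^4 - x
Step 2: F(-1) - F(-3) = 1/2 - (-75/2) = 38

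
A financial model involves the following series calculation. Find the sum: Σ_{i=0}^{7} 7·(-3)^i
Geometric series: S=a(1 - r^n)/(1 - r)
a=7, r=-3, n=8
S=7(1-6561)/4=-11480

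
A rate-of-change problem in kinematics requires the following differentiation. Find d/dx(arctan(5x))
d/dx[arctan(u)] = u'/(1 + u²), u = 5x, u' = 5

Answer: 5/(1 + 25x²)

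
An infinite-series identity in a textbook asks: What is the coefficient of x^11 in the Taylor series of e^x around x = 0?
Taylor series of e^x = Σ x^n/n!
Coefficient of x^11 = 1/11! = 1/39916800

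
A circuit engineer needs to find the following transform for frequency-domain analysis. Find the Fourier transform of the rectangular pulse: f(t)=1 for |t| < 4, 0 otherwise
F(omega) = integral from -4 to 4 of e^(-j*omega*t) dt
= 2*sin(4*omega)/omega = 8*sinc(4*omega/pi)

Answer: 2*sin(4*omega)/omega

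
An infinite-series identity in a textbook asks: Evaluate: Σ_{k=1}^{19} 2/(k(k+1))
Partial fractions: 2/(k(k + 1)) = 2/k - 2/(k + 1)
Telescoping sum: 2(1 - 1/20) = 2·19/20

Answer: 19/10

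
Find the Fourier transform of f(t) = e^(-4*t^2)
The Fourier transform of a Gaussian e^(-a*t^2) is sqrt(pi/a)*e^(-omega^2/(4a)).
With a = 4: F(omega) = sqrt(pi)/2*e^(-omega^2/16)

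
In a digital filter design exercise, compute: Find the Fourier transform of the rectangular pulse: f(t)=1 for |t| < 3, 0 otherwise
F(omega) = integral from -3 to 3 of e^(-j * omega * t) dt
= 2 * sin(3 * omega)/omega = 6 * sinc(3 * omega/pi)

Answer: 2 * sin(3 * omega)/omega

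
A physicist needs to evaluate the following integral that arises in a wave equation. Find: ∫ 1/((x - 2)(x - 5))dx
Partial fractions: 1/((x-2)(x-5)) = A/(x-2)+B/(x-5)
A = -1/3, B = 1/3
∫ [-1/3· 1/(x-2)+1/3· 1/(x-5)] dx
= (1/3)[ln|x-5| - ln|x-2|]+C

Answer: (1/3)·ln|(x-5)/(x-2)|+C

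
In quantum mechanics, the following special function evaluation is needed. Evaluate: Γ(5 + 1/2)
Γ(n+1/2)=(2n)!√π/(4^n·n!)
=3628800√π/(1024·120)=(945/32)·√π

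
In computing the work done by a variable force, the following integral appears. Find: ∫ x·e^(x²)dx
Let u=x², du=2x dx
∫ (1/2)e^u du=e^u/2+C

Answer: e^(x²)/2+C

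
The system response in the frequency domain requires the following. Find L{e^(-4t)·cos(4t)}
First shifting: L{e^(at)f(t)} = F(s-a)
L{cos(4t)} = s/(s²+16)
Shift: (s+4)/((s+4)²+16)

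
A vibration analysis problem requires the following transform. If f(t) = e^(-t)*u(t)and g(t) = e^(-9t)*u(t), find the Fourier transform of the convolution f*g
By the convolution theorem: F{f * g}=F(omega) * G(omega)
F(omega)=1/(1 + j * omega), G(omega)=1/(9 + j * omega)
F{f * g}=1/((1 + j * omega)(9 + j * omega))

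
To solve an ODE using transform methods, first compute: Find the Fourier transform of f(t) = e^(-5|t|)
Using the standard pair: F{e^(-a|t|)}=2a/(a^2 + omega^2)
With a=5: F(omega)=10/(25 + omega^2)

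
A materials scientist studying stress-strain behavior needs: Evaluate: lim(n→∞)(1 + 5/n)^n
This is the definition of e^5: lim(1+5/n)^n = e^5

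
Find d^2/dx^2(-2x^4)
Apply power rule 2 times:
d^1: -8x^3
d^2: -24x^2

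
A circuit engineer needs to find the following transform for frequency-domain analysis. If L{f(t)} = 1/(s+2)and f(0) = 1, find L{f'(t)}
L{f'(t)} = s·F(s) - f(0) = s/(s + 2) - 1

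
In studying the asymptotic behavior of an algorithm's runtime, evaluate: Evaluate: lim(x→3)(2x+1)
Polynomial is continuous, so substitute x = 3:
2·3+1 = 7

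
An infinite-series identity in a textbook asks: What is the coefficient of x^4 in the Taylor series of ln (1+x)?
ln(1+x) = Σ (-1)^(n+1) x^n/n
Coefficient of x^4 = (-1)^5/4 = -1/4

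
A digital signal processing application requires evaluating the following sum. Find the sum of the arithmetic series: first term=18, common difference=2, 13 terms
Last term: a_n=18 + (13 - 1)·2=42
Sum=n(a_1 + a_n)/2=13(18 + 42)/2=390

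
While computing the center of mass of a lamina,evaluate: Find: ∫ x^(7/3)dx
Power rule: ∫ x^(7/3) dx=x^(10/3)/(10/3)+C

Answer: (3/10)·x^(10/3)+C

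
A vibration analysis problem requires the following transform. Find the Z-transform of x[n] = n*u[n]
Standard pair: Z{n * u[n]} = z/(z-1)^2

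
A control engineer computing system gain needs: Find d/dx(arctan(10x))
d/dx[arctan(u)] = u'/(1 + u²), u = 10x, u' = 10

Answer: 10/(1 + 100x²)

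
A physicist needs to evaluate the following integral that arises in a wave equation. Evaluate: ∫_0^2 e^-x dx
Antiderivative: -e^-x
Evaluate: -(e^-2-1)

Answer: (e^-2-1)/(-1)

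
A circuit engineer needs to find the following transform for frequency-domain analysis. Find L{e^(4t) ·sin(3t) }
First shifting: L{e^(at)f(t)} = F(s-a)
L{sin(3t)} = 3/(s²+9)
Shift: 3/((s-4)²+9)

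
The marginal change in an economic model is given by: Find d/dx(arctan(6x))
d/dx[arctan(u)]=u'/(1 + u²), u=6x, u'=6

Answer: 6/(1 + 36x²)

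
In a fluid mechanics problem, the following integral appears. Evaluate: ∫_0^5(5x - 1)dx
Step 1: Find antiderivative F(x)=(5/2)x^2 - x
Step 2: F(5) - F(0)=115/2 - (0)=115/2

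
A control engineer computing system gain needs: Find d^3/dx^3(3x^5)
Apply power rule 3 times:
d^1: 15x^4
d^2: 60x^3
d^3: 180x^2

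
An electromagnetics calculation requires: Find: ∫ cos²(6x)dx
Using identity cos²(u)=(1+cos(2u))/2:
∫ (1+cos(12x))/2 dx=x/2+sin(12x)/24+C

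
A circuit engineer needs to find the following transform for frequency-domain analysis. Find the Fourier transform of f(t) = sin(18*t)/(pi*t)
sin(W*t)/(pi*t) = (W/pi)*sinc(W*t/pi) is the impulse response of the ideal low-pass filter with cutoff W (here W = 18).
Its Fourier transform is a rectangular function:
F(omega) = 1 for |omega| < 18, 0 otherwise

Answer: rect(omega/36) [i.e., 1 for |omega| < 18, 0 otherwise]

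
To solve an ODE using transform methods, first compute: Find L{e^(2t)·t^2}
First shifting: L{e^(at)f(t)}=F(s-a)
L{t^2}=2/s^3
Shift s → s-2: 2/(s-2)^3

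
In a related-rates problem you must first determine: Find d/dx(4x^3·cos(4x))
Product rule: (fg)'=f'g+fg'
f=4x^3, f'=12x^2
g=cos(4x), g'=-4·sin(4x)

Answer: 12x^2·cos(4x)-16x^3·sin(4x)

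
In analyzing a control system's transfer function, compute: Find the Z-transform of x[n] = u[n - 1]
Using the time-shift property: Z{u[n-1]} = z^(-1)*z/(z-1)
= z^(0)/(z-1)

Answer: 1/(z-1)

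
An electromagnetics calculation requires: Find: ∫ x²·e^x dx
Integration by parts twice:
First: u=x², dv=e^x dx => x²e^x - 2∫ xe^x dx
Second: u=x, dv=e^x dx => xe^x - e^x
Combining: x²e^x - 2xe^x + 2e^x + C

Answer: e^x(x² - 2x + 2) + C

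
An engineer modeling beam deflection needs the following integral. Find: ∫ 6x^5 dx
Using power rule: ∫ 6x^5 dx = 6/6 x^6 + C = x^6 + C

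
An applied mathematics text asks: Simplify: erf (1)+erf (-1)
erf is odd: erf(-1)=-erf(1)
erf(1)+erf(-1)=erf(1) - erf(1)=0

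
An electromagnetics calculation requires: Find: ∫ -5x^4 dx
Using power rule: ∫ -5x^4 dx = -5/5 x^5 + C = -x^5 + C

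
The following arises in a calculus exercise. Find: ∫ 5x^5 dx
Using power rule: ∫ 5x^5 dx = 5/6 x^6+C = (5/6)x^6+C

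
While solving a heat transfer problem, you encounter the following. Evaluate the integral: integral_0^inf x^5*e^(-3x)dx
This is a Gamma integral. Substitute u=3x (du=3 dx):
integral_0^inf x^5*e^(-3x) dx=(1/3^6) integral_0^inf u^5*e^(-u) du
=Gamma(6)/3^6=5!/3^6=120/729

Answer: 40/243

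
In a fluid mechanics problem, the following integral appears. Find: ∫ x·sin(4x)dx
By parts: u = x, dv = sin(4x) dx
du = dx, v = -cos(4x)/4
= -x·cos(4x)/4 + sin(4x)/4² + C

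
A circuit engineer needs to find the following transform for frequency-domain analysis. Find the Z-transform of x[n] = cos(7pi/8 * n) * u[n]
Z{cos(w0*n)*u[n]} = z(z - cos(w0))/(z^2-2z*cos(w0)+1)
With w0 = 7pi/8: X(z) = z(z - cos(7pi/8))/(z^2-2z*cos(7pi/8)+1)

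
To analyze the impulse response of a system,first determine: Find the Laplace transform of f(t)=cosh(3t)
L{cosh(at)} = s/(s²-a²)
L{cosh(3t)} = s/(s²-9)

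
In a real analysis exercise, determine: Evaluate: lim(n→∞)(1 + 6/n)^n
This is the definition of e^6: lim(1+6/n)^n = e^6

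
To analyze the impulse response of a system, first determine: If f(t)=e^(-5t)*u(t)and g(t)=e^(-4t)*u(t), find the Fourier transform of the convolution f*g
By the convolution theorem: F{f*g}=F(omega)*G(omega)
F(omega)=1/(5 + j*omega), G(omega)=1/(4 + j*omega)
F{f*g}=1/((5 + j*omega)(4 + j*omega))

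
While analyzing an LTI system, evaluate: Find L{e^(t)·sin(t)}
First shifting: L{e^(at)f(t)} = F(s-a)
L{sin(t)} = 1/(s² + 1)
Shift: 1/((s-1)² + 1)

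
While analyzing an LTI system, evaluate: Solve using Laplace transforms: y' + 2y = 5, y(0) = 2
Take L of both sides: sY(s) - 2 + 2Y(s)=5/s
Y(s)(s + 2)=5/s + 2
Y(s)=5/(s(s + 2)) + 2/(s + 2)
Partial fractions: 5/(s(s + 2))=(5/2)/s - (5/2)/(s + 2)
So Y(s)=(5/2)/s - (1/2)/(s + 2)
Inverse transform (L^(-1){1/s}=1, L^(-1){1/(s + 2)}=e^(-2t)):

Answer: y(t)=5/2 - (1/2)·e^(-2t)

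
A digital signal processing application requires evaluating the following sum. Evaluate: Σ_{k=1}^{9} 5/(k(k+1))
Partial fractions: 5/(k(k+1)) = 5/k - 5/(k+1)
Telescoping sum: 5(1-1/10) = 5·9/10

Answer: 9/2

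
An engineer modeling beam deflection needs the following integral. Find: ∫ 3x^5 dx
Using power rule: ∫ 3x^5 dx = 3/6 x^6+C = (1/2)x^6+C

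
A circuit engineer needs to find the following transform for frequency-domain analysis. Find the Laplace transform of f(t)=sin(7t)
L{sin(wt)}=w/(s²+w²)
L{sin(7t)}=7/(s²+49)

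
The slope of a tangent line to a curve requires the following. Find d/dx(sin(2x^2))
Chain rule: d/dx[sin(u)]=cos(u)·u' where u=2x^2
u'=4x

Answer: 4x·cos(2x^2)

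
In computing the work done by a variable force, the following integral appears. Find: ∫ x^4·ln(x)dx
By parts: u=ln(x), dv=x^4 dx
du=1/x dx, v=x^5/5
=x^5·ln(x)/5 - ∫ x^4/5 dx
=x^5·ln(x)/5 - x^5/25+C

Answer: x^5(ln(x)/5-1/25)+C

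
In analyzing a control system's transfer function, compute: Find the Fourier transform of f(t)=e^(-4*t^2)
The Fourier transform of a Gaussian e^(-a * t^2) is sqrt(pi/a) * e^(-omega^2/(4a)).
With a = 4: F(omega) = sqrt(pi)/2 * e^(-omega^2/16)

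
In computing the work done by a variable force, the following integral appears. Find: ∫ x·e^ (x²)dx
Let u = x², du = 2x dx
∫ (1/2)e^u du = e^u/2 + C

Answer: e^(x²)/2 + C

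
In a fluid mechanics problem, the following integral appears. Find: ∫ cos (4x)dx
Using substitution u = 4x: ∫ cos(u) du/4 = sin(u)/4+C

Answer: (1/4)sin(4x)+C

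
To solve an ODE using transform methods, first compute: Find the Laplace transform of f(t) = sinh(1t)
L{sinh(at)} = a/(s²-a²)
L{sinh(1t)} = 1/(s²-1)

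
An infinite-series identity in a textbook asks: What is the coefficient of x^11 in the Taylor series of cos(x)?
cos(x) has only even powers. Coefficient of x^11 = 0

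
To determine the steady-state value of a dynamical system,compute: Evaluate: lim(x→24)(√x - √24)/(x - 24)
Multiply by conjugate (√x+√24)/(√x+√24):
= (x - 24)/((x - 24)(√x+√24)) = 1/(√x+√24)
As x → 24: 1/(2√24)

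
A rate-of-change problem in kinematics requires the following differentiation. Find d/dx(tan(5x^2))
Chain rule: d/dx[tan(u)] = sec²(u)·u' where u = 5x^2
u' = 10x

Answer: 10x·sec²(5x^2)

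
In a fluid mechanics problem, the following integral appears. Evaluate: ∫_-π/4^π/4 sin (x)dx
Antiderivative: -cos(x)
Evaluate at bounds: [-cos(1·π/4)/1] - [-cos(1·-π/4)/1]
=(-(√2/2)+(√2/2))/1=0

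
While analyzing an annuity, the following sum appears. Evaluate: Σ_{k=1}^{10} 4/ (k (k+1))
Partial fractions: 4/(k(k + 1))=4/k - 4/(k + 1)
Telescoping sum: 4(1 - 1/11)=4·10/11

Answer: 40/11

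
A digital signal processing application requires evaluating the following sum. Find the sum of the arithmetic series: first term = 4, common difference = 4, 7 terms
Last term: a_n=4+(7-1)·4=28
Sum=n(a_1+a_n)/2=7(4+28)/2=112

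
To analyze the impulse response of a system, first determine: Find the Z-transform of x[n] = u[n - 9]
Using the time-shift property: Z{u[n-9]} = z^(-9)*z/(z-1)
= z^(-8)/(z-1)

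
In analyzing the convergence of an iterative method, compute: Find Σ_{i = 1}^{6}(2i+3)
= 2·Σ i+3·6 = 2·21+18 = 60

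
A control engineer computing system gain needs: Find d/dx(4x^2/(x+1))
Quotient rule: (f/g)'=(f'g - fg')/g²
f=4x^2, f'=8x
g=x + 1, g'=1

Answer: (8x·(x + 1) - 4x^2)/(x + 1)²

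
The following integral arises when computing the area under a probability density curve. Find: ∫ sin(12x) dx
Using substitution u=12x: ∫ sin(u) du/12=-cos(u)/12 + C

Answer: (-1/12)cos(12x) + C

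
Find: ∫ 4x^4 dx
Using power rule: ∫ 4x^4 dx = 4/5 x^5+C = (4/5)x^5+C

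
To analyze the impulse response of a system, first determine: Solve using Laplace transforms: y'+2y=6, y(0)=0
Take L of both sides: sY(s) - 0 + 2Y(s)=6/s
Y(s)(s + 2)=6/s + 0
Y(s)=6/(s(s + 2)) + 0/(s + 2)
Partial fractions: 6/(s(s + 2))=3/s - 3/(s + 2)
So Y(s)=3/s - 3/(s + 2)
Inverse transform (L^(-1){1/s}=1, L^(-1){1/(s + 2)}=e^(-2t)):

Answer: y(t)=3 - 3·e^(-2t)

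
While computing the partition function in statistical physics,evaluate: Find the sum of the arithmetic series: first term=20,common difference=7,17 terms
Last term: a_n = 20 + (17 - 1)·7 = 132
Sum = n(a_1 + a_n)/2 = 17(20 + 132)/2 = 1292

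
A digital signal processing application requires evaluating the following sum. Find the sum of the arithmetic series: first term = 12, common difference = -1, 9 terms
Last term: a_n = 12+(9-1)·-1 = 4
Sum = n(a_1+a_n)/2 = 9(12+4)/2 = 72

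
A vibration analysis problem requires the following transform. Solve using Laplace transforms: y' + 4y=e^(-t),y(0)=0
Take L: sY - 0+4Y = 1/(s+1)
Y(s+4) = 1/(s+1)+0
Y = 1/((s+1)(s+4))+0/(s+4)
Partial fractions: 1/((s+1)(s+4)) = (1/3)/(s+1) - (1/3)/(s+4)
So Y = (1/3)/(s+1) - (1/3)/(s+4)
Inverse Laplace transform (L^(-1){1/(s+1)} = e^(-t), L^(-1){1/(s+4)} = e^(-4t)):

Answer: y(t) = (1/3)·e^(-t) - (1/3)·e^(-4t)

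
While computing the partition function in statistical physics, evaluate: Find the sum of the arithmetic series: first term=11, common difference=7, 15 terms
Last term: a_n=11 + (15 - 1)·7=109
Sum=n(a_1 + a_n)/2=15(11 + 109)/2=900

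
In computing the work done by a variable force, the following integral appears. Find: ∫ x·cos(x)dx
By parts: u=x, dv=cos(x) dx
du=dx, v=sin(x)
=x·sin(x)+cos(x)+C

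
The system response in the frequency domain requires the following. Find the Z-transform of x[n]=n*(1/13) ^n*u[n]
Using the property Z{n*a^n*u[n]} = az/(z-a)^2
With a = 1/13: X(z) = (1/13)z/(z - 1/13)^2, |z| > 1/13

Answer: (1/13)z/(z - 1/13)^2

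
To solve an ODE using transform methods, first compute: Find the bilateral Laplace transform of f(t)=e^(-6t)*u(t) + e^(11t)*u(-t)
For e^(-6t)*u(t): L = 1/(s + 6), Re(s) > -6
For e^(11t)*u(-t): L = -1/(s-11), Re(s) < 11
Combined: F(s) = 1/(s + 6) - 1/(s-11), -6 < Re(s) < 11

Answer: 1/(s + 6) - 1/(s-11), ROC: -6 < Re(s) < 11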